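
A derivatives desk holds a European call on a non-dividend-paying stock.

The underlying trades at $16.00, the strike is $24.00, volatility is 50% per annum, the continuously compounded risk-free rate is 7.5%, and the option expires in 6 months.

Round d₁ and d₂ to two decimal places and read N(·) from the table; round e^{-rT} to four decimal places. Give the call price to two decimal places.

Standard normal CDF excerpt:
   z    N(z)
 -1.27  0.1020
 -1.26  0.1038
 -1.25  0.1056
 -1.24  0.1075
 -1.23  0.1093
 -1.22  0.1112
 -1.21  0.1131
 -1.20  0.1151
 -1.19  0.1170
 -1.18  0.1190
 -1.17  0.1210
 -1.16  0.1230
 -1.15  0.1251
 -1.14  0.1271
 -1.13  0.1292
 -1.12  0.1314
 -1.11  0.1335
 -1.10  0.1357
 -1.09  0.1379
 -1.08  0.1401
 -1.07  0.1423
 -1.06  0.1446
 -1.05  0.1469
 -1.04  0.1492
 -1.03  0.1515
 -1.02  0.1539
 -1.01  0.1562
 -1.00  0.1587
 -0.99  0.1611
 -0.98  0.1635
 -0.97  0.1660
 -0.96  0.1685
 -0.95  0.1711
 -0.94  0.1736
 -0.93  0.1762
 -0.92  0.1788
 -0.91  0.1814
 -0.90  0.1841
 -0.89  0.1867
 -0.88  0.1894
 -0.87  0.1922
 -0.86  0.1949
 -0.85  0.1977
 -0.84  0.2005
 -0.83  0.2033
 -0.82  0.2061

σ√T = 0.5 × 0.7071 = 0.3536
d₁ = [ln(16/24) + (0.075 + 0.5²/2)·0.5] / 0.3536 = [-0.4055 + 0.1000] / 0.3536 = -0.8640 ⇒ -0.86
d₂ = d₁ − σ√T = -0.8640 − 0.3536 = -1.2175 ⇒ -1.22
e^(−rT) = e^(−0.075·0.5) = 0.9632
N(d₁) = N(-0.86) = 0.1949;  N(d₂) = N(-1.22) = 0.1112
C = 16·0.1949 − 24·0.9632·0.1112 = 3.1184 − 2.5706 = 0.5478

$0.55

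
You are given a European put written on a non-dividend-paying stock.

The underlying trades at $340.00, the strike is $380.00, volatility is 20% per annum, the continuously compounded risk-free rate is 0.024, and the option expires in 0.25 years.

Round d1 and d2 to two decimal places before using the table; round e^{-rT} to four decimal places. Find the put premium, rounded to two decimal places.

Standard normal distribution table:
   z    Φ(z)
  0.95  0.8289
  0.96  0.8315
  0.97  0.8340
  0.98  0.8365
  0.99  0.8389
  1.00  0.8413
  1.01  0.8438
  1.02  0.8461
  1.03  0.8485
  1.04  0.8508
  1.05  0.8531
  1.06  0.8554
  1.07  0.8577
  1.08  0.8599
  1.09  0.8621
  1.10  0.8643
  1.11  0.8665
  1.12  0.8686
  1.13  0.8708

$40.42

T = 0.25;  σ√T = 0.1000
d₁ = [ln(340/380) + (0.024 + 0.2²/2)·0.25] / 0.1000 = [-0.1112 + 0.0110] / 0.1000 = -1.0023 which rounds to -1.00
d₂ = d₁ − σ√T = -1.0023 − 0.1000 = -1.1023 which rounds to -1.10
e^(−rT) = e^(−0.024·0.25) = 0.9940
P = 380·0.9940·N(1.10) − 340·N(1.00) = 380·0.9940·0.8643 − 340·0.8413 = 326.4634 − 286.0420 = 40.4214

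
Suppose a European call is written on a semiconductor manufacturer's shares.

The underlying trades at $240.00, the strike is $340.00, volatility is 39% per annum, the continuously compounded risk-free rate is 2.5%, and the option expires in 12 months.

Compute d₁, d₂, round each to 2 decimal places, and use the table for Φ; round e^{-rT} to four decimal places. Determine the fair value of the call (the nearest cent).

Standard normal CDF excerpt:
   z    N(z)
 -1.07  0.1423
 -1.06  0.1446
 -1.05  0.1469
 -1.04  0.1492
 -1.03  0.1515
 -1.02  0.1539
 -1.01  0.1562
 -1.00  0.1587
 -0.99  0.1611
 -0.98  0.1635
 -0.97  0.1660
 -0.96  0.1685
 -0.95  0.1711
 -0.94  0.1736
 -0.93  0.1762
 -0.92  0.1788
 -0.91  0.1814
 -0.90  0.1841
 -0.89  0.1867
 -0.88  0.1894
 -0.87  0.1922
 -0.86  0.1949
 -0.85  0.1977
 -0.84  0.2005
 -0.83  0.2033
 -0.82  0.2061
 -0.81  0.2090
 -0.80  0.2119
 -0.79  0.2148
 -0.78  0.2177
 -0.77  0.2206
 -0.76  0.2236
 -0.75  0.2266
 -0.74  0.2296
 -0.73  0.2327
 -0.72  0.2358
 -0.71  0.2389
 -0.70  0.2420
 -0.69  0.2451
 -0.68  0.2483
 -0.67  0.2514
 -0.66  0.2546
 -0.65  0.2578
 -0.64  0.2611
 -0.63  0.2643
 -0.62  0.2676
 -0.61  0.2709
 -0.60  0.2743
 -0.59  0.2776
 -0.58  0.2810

$12.40

T = 1;  σ√T = 0.3900
ln(S/K) + (r + σ²/2)T = ln(240/340) + (0.025 + 0.39²/2)·1 = -0.3483 + 0.1011 = -0.2473
d₁ = -0.2473 / 0.3900 = -0.6340 → -0.63
d₂ = d₁ − σ√T = -0.6340 − 0.3900 = -1.0240 → -1.02
exp(−rT) = exp(−0.025·1) = 0.9753
N(d₁) = N(-0.63) = 0.2643;  N(d₂) = N(-1.02) = 0.1539
C = 240·0.2643 − 340·0.9753·0.1539 = 63.4320 − 51.0335 = 12.3985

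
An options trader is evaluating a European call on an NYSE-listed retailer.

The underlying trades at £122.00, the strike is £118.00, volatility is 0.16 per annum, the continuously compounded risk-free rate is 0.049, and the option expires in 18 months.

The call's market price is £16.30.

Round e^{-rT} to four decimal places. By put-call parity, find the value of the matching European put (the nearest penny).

exp(−rT) = exp(−0.049·1.5) = 0.9291
Put-call parity: C − P = S − K·e^(−rT) = 122 − 118·0.9291 = 122 − 109.6338 = 12.3662
P = C − (C − P) = 16.30 − (12.3662) = 3.9338

£3.93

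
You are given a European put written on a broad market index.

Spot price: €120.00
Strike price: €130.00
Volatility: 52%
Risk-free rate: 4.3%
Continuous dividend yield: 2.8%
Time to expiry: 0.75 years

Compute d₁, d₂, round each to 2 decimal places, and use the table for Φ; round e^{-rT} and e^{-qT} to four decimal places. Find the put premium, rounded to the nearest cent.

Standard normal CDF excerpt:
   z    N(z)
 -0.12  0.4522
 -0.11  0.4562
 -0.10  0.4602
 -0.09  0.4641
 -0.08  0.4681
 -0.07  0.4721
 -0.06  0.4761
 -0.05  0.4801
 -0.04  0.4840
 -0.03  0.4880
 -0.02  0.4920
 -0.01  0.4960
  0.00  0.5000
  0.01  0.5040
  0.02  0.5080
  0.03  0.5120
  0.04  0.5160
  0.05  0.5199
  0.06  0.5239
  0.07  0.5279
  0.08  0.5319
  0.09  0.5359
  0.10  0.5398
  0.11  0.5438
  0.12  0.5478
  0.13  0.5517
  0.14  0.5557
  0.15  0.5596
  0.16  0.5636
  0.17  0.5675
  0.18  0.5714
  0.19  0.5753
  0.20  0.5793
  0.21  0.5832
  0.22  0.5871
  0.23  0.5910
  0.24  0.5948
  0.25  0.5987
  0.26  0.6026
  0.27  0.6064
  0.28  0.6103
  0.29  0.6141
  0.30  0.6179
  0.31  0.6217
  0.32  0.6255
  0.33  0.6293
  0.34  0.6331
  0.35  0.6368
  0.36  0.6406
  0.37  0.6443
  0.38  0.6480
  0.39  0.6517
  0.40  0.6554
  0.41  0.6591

σ√T = 0.52 × 0.8660 = 0.4503
d₁ = [ln(120/130) + (0.043 − 0.028 + 0.52²/2)·0.75] / 0.4503 = [-0.0800 + 0.1127] / 0.4503 = 0.0724 ≈ 0.07
d₂ = d₁ − σ√T = 0.0724 − 0.4503 = -0.3779 ≈ -0.38
exp(−qT) = exp(−0.028·0.75) = 0.9792;  exp(−rT) = exp(−0.043·0.75) = 0.9683
N(−d₂) = N(0.38) = 0.6480;  N(−d₁) = N(-0.07) = 0.4721
P = 130·0.9683·0.6480 − 120·0.9792·0.4721 = 81.5696 − 55.4736 = 26.0960

€26.10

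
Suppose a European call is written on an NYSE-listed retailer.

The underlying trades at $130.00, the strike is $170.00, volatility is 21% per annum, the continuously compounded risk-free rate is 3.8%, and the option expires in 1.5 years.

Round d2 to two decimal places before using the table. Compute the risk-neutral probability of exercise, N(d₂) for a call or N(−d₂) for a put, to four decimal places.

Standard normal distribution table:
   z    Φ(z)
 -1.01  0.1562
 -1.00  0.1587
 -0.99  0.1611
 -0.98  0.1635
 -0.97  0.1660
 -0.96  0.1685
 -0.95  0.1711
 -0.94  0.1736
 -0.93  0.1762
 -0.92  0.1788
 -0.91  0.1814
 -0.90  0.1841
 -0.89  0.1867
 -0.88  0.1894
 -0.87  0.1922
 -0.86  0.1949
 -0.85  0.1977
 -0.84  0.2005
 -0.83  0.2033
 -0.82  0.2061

0.1711

T = 1.5;  σ√T = 0.2572
d₁ = [ln(130/170) + (0.038 + 0.21²/2)·1.5] / 0.2572 = [-0.2683 + 0.0901] / 0.2572 = -0.6928 which rounds to -0.69
d₂ = d₁ − σ√T = -0.6928 − 0.2572 = -0.9500 which rounds to -0.95
Risk-neutral Pr[S_T > K] = N(d₂) = N(-0.95) = 0.1711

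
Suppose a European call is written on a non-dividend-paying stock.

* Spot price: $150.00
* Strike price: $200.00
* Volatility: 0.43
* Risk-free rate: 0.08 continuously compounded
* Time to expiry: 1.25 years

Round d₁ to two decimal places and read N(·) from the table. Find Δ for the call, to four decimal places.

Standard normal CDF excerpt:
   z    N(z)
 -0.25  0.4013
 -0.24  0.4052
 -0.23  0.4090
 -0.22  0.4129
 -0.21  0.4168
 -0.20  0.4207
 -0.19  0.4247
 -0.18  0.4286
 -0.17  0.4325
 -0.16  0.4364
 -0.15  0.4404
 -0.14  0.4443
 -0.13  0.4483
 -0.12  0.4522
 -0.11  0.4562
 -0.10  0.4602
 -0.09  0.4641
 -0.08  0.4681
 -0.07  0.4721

0.4404

T = 1.25;  σ√T = 0.4808
d₁ = [ln(150/200) + (0.08 + 0.43²/2)·1.25] / 0.4808 = [-0.2877 + 0.2156] / 0.4808 = -0.1500 which rounds to -0.15
N(d₁) = N(-0.15) = 0.4404
Δ_call = N(d₁) = 0.4404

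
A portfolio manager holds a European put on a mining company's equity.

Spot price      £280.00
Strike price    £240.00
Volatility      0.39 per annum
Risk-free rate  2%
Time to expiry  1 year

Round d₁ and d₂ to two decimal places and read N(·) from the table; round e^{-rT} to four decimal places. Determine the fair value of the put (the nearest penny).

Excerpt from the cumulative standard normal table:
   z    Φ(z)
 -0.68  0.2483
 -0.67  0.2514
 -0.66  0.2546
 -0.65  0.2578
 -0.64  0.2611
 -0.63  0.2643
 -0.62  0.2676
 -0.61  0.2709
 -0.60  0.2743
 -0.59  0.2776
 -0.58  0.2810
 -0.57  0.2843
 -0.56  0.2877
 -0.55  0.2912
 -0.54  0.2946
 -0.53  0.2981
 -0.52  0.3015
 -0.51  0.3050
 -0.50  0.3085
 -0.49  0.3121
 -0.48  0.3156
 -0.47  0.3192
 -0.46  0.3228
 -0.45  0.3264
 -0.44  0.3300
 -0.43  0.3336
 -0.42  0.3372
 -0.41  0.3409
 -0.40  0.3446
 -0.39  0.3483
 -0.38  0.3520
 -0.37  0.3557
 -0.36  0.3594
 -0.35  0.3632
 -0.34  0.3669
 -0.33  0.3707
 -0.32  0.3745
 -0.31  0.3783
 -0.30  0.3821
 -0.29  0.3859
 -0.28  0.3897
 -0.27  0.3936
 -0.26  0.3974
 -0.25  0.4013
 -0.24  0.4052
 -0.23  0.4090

T = 1;  σ√T = 0.3900
d₁ = [ln(280/240) + (0.02 + ½·0.39²)·1] / (σ√T) = (0.1542 + 0.0961) / 0.3900 = 0.6415 which rounds to 0.64
d₂ = 0.6415 − 0.3900 = 0.2515 which rounds to 0.25
e^(−rT) = e^(−0.02·1) = 0.9802
N(−d₂) = N(-0.25) = 0.4013;  N(−d₁) = N(-0.64) = 0.2611
P = 240·0.9802·0.4013 − 280·0.2611 = 94.4050 − 73.1080 = 21.2970

£21.30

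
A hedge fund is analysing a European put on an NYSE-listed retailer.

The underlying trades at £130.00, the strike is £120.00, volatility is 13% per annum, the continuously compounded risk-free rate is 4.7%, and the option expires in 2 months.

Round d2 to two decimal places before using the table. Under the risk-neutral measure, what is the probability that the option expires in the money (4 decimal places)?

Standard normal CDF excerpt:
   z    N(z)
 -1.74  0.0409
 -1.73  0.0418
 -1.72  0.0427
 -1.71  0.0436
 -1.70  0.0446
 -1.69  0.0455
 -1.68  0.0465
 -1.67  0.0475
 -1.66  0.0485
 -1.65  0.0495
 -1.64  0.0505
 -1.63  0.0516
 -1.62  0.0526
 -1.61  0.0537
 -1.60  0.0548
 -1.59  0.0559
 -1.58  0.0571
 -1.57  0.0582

T = 0.1667;  σ√T = 0.0531
d₁ = [ln(130/120) + (0.047 + 0.13²/2)·0.1667] / 0.0531 = [0.0800 + 0.0092] / 0.0531 = 1.6823 ⇒ 1.68
d₂ = d₁ − σ√T = 1.6823 − 0.0531 = 1.6292 ⇒ 1.63
Risk-neutral Pr[S_T < K] = N(−d₂) = N(-1.63) = 0.0516

0.0516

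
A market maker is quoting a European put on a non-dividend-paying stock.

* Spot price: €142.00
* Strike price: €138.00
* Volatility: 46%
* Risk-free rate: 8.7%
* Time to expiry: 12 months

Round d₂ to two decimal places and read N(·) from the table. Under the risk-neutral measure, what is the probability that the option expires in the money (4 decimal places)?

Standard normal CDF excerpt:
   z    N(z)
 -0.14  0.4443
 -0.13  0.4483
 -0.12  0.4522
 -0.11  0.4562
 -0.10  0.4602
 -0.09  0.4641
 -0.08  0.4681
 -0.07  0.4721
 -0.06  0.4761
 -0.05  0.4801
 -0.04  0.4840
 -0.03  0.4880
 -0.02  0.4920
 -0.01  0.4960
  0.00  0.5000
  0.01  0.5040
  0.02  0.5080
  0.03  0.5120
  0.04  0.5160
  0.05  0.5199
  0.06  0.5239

0.4920

σ√T = 0.46 × 1.0000 = 0.4600
ln(S/K) + (r + σ²/2)T = ln(142/138) + (0.087 + 0.46²/2)·1 = 0.0286 + 0.1928 = 0.2214
d₁ = 0.2214 / 0.4600 = 0.4812 ⇒ 0.48
d₂ = d₁ − σ√T = 0.4812 − 0.4600 = 0.0212 ⇒ 0.02
Pr(exercise) under Q = N(−d₂) = N(-0.02) = 0.4920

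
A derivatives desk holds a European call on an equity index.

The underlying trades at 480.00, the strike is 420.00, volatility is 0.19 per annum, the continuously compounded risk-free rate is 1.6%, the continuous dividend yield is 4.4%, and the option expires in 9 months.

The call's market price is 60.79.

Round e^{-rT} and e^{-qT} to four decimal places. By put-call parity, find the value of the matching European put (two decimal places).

e^(−qT) = e^(−0.044·0.75) = 0.9675;  e^(−rT) = e^(−0.016·0.75) = 0.9881
Put-call parity: C − P = S·e^(−qT) − K·e^(−rT) = 480·0.9675 − 420·0.9881 = 464.4000 − 415.0020 = 49.3980
P = C − (C − P) = 60.79 − (49.3980) = 11.3920

11.39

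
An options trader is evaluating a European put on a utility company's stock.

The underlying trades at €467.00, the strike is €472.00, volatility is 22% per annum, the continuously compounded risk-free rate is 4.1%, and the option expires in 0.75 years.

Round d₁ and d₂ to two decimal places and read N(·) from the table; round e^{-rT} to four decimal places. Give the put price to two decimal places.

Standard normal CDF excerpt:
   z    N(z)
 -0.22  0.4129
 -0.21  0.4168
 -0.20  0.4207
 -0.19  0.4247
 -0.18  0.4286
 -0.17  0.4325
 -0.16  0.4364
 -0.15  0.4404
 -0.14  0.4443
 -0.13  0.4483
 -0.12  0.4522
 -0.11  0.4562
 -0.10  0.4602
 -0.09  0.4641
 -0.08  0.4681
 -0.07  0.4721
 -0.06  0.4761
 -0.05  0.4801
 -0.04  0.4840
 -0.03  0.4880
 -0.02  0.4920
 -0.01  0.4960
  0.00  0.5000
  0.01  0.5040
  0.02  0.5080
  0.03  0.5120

T = 0.75;  σ√T = 0.1905
d₁ = [ln(467/472) + (0.041 + ½·0.22²)·0.75] / (σ√T) = (-0.0106 + 0.0489) / 0.1905 = 0.2008 ⇒ 0.20
d₂ = 0.2008 − 0.1905 = 0.0102 ⇒ 0.01
exp(−rT) = exp(−0.041·0.75) = 0.9697
N(−d₂) = N(-0.01) = 0.4960;  N(−d₁) = N(-0.20) = 0.4207
P = 472·0.9697·0.4960 − 467·0.4207 = 227.0184 − 196.4669 = 30.5515

€30.55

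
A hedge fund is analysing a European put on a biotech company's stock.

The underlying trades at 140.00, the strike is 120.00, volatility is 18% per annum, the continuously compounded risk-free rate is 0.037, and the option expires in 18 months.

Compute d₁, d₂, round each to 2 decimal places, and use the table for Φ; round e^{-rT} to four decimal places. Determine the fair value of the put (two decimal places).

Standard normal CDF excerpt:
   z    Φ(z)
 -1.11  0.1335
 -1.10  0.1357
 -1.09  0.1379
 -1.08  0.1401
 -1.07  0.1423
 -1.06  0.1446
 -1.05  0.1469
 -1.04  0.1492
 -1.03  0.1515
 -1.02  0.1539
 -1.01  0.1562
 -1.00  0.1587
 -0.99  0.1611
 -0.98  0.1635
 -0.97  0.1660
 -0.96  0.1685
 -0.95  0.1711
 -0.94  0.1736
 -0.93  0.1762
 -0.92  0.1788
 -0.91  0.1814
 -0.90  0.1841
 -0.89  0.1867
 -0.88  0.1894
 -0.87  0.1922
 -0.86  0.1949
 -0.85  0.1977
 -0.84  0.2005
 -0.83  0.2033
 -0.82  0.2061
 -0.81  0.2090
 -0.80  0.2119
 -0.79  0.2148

2.52

σ√T = 0.18 × 1.2247 = 0.2205
d₁ = [ln(140/120) + (0.037 + 0.18²/2)·1.5] / 0.2205 = [0.1542 + 0.0798] / 0.2205 = 1.0612 → 1.06
d₂ = d₁ − σ√T = 1.0612 − 0.2205 = 0.8408 → 0.84
exp(−rT) = exp(−0.037·1.5) = 0.9460
P = 120·0.9460·N(-0.84) − 140·N(-1.06) = 120·0.9460·0.2005 − 140·0.1446 = 22.7608 − 20.2440 = 2.5168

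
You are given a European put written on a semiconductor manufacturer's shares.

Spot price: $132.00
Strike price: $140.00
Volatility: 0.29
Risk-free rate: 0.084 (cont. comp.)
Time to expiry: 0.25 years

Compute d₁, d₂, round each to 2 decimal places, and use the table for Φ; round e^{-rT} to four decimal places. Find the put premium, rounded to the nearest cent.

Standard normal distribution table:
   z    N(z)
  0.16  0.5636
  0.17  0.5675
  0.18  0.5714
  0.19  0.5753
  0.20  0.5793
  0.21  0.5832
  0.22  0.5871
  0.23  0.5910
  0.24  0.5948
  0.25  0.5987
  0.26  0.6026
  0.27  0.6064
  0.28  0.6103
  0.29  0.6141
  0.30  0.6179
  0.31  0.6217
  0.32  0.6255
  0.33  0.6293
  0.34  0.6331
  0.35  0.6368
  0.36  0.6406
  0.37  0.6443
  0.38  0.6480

T = 0.25;  σ√T = 0.1450
ln(S/K) + (r + σ²/2)T = ln(132/140) + (0.084 + 0.29²/2)·0.25 = -0.0588 + 0.0315 = -0.0273
d₁ = -0.0273 / 0.1450 = -0.1885 which rounds to -0.19
d₂ = d₁ − σ√T = -0.1885 − 0.1450 = -0.3335 which rounds to -0.33
exp(−rT) = exp(−0.084·0.25) = 0.9792
N(−d₂) = N(0.33) = 0.6293;  N(−d₁) = N(0.19) = 0.5753
P = 140·0.9792·0.6293 − 132·0.5753 = 86.2695 − 75.9396 = 10.3299

$10.33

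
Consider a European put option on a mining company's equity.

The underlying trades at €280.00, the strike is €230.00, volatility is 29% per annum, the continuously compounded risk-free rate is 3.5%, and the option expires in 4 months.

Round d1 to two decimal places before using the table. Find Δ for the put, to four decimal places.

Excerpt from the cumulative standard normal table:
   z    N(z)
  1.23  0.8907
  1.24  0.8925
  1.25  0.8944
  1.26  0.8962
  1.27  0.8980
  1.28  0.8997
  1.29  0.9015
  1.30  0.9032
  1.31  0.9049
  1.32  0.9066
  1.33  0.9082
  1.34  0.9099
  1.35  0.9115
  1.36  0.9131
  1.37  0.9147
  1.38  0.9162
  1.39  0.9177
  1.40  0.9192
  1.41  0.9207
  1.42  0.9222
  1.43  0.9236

-0.0918

σ√T = 0.29·√0.3333 = 0.1674
ln(S/K) + (r + σ²/2)T = ln(280/230) + (0.035 + 0.29²/2)·0.3333 = 0.1967 + 0.0257 = 0.2224
d₁ = 0.2224 / 0.1674 = 1.3283 which rounds to 1.33
N(d₁) = N(1.33) = 0.9082
Δ_put = N(d₁) − 1 = 0.9082 − 1 = -0.0918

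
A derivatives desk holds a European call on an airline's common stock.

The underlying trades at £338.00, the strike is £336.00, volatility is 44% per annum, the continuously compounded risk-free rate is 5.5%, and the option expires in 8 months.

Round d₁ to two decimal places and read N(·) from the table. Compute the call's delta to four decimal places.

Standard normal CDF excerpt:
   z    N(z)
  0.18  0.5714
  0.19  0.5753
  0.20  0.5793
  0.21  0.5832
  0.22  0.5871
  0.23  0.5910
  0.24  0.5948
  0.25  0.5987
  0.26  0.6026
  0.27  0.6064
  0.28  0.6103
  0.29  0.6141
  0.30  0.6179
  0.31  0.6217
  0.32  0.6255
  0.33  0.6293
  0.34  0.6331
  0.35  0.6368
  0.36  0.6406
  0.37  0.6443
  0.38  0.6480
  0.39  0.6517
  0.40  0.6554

T = 0.6667;  σ√T = 0.3593
d₁ = [ln(338/336) + (0.055 + 0.44²/2)·0.6667] / 0.3593 = [0.0059 + 0.1012] / 0.3593 = 0.2982 → 0.30
N(d₁) = N(0.30) = 0.6179
Δ_call = N(d₁) = 0.6179

0.6179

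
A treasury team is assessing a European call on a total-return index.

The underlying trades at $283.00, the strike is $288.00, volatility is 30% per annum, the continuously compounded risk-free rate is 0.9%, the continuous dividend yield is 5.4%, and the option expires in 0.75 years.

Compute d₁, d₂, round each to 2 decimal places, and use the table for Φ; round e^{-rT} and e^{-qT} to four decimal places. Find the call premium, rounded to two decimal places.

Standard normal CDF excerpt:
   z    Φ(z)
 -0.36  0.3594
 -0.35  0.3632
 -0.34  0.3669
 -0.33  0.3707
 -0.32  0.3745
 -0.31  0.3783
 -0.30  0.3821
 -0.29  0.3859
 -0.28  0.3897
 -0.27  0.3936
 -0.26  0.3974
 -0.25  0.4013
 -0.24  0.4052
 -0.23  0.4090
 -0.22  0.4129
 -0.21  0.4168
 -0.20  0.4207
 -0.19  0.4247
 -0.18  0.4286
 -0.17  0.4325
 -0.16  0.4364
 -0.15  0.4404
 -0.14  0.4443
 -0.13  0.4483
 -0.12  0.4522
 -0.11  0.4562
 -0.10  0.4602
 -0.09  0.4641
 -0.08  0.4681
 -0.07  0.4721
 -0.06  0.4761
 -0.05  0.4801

σ√T = 0.3·√0.75 = 0.2598
d₁ = [ln(283/288) + (0.009 − 0.054 + 0.3²/2)·0.75] / 0.2598 = [-0.0175 + 0.0000] / 0.2598 = -0.0674 → -0.07
d₂ = d₁ − σ√T = -0.0674 − 0.2598 = -0.3272 → -0.33
exp(−qT) = exp(−0.054·0.75) = 0.9603;  exp(−rT) = exp(−0.009·0.75) = 0.9933
N(d₁) = N(-0.07) = 0.4721;  N(d₂) = N(-0.33) = 0.3707
C = 283·0.9603·0.4721 − 288·0.9933·0.3707 = 128.3002 − 106.0463 = 22.2539

$22.25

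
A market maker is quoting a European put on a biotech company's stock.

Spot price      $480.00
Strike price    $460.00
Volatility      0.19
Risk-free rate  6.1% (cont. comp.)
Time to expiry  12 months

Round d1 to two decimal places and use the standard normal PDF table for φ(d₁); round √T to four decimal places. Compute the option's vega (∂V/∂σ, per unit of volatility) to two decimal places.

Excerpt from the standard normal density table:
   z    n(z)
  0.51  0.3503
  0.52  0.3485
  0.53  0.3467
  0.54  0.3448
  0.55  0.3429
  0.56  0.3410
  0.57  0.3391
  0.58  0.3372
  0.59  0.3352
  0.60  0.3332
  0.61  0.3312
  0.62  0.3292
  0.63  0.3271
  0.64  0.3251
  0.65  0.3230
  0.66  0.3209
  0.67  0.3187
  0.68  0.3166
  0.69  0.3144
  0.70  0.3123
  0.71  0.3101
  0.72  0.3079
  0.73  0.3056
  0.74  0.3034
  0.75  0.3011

156.05

T = 1;  σ√T = 0.1900
d₁ = [ln(480/460) + (0.061 + ½·0.19²)·1] / (σ√T) = (0.0426 + 0.0790) / 0.1900 = 0.6401 which rounds to 0.64
√T = √1 = 1.0000
φ(d₁) = φ(0.64) = 0.3251
vega = S·φ(d₁)·√T = 480·0.3251·1.0000 = 156.0480
(Vega is the same for a European call and put with the same parameters.)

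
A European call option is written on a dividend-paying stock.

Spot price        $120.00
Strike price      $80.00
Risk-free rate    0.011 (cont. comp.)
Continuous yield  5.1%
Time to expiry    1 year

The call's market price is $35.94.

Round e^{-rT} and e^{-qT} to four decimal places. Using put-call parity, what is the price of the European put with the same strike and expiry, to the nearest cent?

$1.03

exp(−qT) = exp(−0.051·1) = 0.9503;  exp(−rT) = exp(−0.011·1) = 0.9891
Put-call parity: C − P = S·e^(−qT) − K·e^(−rT) = 120·0.9503 − 80·0.9891 = 114.0360 − 79.1280 = 34.9080
P = C − (C − P) = 35.94 − (34.9080) = 1.0320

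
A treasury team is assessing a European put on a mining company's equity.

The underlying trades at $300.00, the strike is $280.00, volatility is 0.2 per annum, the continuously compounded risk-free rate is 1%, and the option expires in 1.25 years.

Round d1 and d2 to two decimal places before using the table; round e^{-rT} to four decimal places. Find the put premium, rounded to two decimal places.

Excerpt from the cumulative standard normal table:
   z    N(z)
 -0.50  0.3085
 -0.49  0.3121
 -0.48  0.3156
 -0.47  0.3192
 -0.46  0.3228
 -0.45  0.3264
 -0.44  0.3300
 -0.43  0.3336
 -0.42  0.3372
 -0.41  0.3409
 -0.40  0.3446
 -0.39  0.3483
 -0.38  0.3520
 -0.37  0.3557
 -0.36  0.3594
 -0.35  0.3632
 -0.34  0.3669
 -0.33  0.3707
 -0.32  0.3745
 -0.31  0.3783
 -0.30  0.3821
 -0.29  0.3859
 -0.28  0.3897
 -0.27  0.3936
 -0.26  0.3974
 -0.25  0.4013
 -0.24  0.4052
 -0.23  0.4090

σ√T = 0.2·√1.25 = 0.2236
d₁ = [ln(300/280) + (0.01 + 0.2²/2)·1.25] / 0.2236 = [0.0690 + 0.0375] / 0.2236 = 0.4763 ≈ 0.48
d₂ = d₁ − σ√T = 0.4763 − 0.2236 = 0.2526 ≈ 0.25
exp(−rT) = exp(−0.01·1.25) = 0.9876
N(−d₂) = N(-0.25) = 0.4013;  N(−d₁) = N(-0.48) = 0.3156
P = 280·0.9876·0.4013 − 300·0.3156 = 110.9707 − 94.6800 = 16.2907

$16.29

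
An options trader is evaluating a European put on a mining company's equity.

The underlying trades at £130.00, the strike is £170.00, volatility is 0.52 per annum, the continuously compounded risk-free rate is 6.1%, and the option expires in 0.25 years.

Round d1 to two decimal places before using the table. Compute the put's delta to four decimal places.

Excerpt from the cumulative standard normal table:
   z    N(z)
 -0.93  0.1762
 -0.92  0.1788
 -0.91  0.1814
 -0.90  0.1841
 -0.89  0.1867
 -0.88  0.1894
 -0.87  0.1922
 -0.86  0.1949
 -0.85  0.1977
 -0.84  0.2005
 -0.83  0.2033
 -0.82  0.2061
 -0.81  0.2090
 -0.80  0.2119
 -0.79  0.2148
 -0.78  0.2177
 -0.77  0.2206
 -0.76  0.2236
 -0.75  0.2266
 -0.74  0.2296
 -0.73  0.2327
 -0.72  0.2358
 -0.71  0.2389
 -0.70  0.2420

T = 0.25;  σ√T = 0.2600
d₁ = [ln(130/170) + (0.061 + 0.52²/2)·0.25] / 0.2600 = [-0.2683 + 0.0491] / 0.2600 = -0.8431 ⇒ -0.84
N(d₁) = N(-0.84) = 0.2005
Δ_put = N(d₁) − 1 = 0.2005 − 1 = -0.7995

-0.7995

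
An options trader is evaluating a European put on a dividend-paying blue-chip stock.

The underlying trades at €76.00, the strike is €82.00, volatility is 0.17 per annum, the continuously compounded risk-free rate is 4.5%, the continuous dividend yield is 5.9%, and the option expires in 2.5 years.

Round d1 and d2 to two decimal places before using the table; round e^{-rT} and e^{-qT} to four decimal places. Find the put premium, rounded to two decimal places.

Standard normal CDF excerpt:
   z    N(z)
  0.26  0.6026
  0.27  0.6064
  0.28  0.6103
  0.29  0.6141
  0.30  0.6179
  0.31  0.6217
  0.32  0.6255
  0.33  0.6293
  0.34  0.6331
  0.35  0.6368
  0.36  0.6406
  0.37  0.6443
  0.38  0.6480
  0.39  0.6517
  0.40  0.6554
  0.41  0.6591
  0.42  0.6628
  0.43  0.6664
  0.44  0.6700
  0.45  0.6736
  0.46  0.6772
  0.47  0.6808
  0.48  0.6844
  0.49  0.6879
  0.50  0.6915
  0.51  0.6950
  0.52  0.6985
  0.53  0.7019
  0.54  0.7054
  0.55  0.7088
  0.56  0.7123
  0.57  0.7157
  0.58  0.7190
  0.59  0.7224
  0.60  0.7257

€11.91

σ√T = 0.17 × 1.5811 = 0.2688
ln(S/K) + (r − q + σ²/2)T = ln(76/82) + (0.045 − 0.059 + 0.17²/2)·2.5 = -0.0760 + 0.0011 = -0.0749
d₁ = -0.0749 / 0.2688 = -0.2785 ⇒ -0.28
d₂ = d₁ − σ√T = -0.2785 − 0.2688 = -0.5473 ⇒ -0.55
e^(−qT) = e^(−0.059·2.5) = 0.8629;  e^(−rT) = e^(−0.045·2.5) = 0.8936
P = 82·0.8936·N(0.55) − 76·0.8629·N(0.28) = 82·0.8936·0.7088 − 76·0.8629·0.6103 = 51.9375 − 40.0237 = 11.9137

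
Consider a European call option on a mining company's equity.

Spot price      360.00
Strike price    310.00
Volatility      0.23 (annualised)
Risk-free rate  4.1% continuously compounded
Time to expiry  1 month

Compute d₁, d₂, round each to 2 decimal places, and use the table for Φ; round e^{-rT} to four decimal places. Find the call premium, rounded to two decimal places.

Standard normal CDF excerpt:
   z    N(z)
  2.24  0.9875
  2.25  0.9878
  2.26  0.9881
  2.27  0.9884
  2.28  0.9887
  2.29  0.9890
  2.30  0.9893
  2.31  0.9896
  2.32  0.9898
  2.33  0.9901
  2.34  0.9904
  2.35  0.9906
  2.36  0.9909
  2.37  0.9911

51.18

σ√T = 0.23·√0.08333 = 0.0664
d₁ = [ln(360/310) + (0.041 + 0.23²/2)·0.08333] / 0.0664 = [0.1495 + 0.0056] / 0.0664 = 2.3368 → 2.34
d₂ = d₁ − σ√T = 2.3368 − 0.0664 = 2.2704 → 2.27
e^(−rT) = e^(−0.041·0.08333) = 0.9966
C = 360·N(2.34) − 310·0.9966·N(2.27) = 360·0.9904 − 310·0.9966·0.9884 = 356.5440 − 305.3622 = 51.1818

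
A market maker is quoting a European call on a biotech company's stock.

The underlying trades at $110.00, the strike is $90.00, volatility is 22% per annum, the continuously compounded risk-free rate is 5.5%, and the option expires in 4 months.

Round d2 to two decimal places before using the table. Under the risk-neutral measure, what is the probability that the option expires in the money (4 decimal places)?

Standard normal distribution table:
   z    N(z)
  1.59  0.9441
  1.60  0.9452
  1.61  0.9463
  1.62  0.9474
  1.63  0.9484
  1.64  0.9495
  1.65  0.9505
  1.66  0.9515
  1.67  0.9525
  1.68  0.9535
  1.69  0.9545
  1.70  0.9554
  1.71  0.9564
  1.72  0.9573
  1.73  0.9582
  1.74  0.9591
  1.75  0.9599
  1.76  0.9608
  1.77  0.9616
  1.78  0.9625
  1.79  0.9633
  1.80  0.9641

σ√T = 0.22·√0.3333 = 0.1270
d₁ = [ln(110/90) + (0.055 + 0.22²/2)·0.3333] / 0.1270 = [0.2007 + 0.0264] / 0.1270 = 1.7877 ≈ 1.79
d₂ = d₁ − σ√T = 1.7877 − 0.1270 = 1.6607 ≈ 1.66
Pr(exercise) under Q = N(d₂) = 0.9515

0.9515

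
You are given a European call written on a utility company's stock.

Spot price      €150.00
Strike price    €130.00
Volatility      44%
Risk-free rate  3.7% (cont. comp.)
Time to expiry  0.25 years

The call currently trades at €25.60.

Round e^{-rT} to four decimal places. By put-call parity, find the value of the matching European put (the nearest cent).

€4.40

exp(−rT) = exp(−0.037·0.25) = 0.9908
Put-call parity: C − P = S − K·e^(−rT) = 150 − 130·0.9908 = 150 − 128.8040 = 21.1960
P = C − (C − P) = 25.60 − (21.1960) = 4.4040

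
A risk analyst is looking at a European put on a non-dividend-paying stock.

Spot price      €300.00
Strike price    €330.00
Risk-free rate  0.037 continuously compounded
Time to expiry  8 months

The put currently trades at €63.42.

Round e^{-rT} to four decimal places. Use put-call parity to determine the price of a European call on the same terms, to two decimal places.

exp(−rT) = exp(−0.037·0.6667) = 0.9756
Put-call parity: C − P = S − K·e^(−rT) = 300 − 330·0.9756 = 300 − 321.9480 = -21.9480
C = P + (C − P) = 63.42 + (-21.9480) = 41.4720

€41.47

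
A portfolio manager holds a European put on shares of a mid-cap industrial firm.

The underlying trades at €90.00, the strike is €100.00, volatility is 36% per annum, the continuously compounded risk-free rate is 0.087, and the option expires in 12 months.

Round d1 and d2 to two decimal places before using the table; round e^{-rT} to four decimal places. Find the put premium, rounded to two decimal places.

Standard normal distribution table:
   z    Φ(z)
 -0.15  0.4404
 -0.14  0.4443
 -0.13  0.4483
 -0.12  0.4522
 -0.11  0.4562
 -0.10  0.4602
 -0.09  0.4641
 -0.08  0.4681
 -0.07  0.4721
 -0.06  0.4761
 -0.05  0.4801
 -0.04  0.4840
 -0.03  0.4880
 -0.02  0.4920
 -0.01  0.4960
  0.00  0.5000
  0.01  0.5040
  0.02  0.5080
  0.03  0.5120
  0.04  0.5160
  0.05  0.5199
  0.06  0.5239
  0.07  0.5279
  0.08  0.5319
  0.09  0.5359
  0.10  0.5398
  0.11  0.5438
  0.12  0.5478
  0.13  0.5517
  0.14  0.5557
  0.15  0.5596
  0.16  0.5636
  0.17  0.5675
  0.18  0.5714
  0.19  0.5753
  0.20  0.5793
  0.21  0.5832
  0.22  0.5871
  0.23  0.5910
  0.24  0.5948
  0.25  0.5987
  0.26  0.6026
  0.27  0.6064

€13.83

σ√T = 0.36·√1 = 0.3600
d₁ = [ln(90/100) + (0.087 + ½·0.36²)·1] / (σ√T) = (-0.1054 + 0.1518) / 0.3600 = 0.1290 ⇒ 0.13
d₂ = 0.1290 − 0.3600 = -0.2310 ⇒ -0.23
e^(−rT) = e^(−0.087·1) = 0.9167
N(−d₂) = N(0.23) = 0.5910;  N(−d₁) = N(-0.13) = 0.4483
P = 100·0.9167·0.5910 − 90·0.4483 = 54.1770 − 40.3470 = 13.8300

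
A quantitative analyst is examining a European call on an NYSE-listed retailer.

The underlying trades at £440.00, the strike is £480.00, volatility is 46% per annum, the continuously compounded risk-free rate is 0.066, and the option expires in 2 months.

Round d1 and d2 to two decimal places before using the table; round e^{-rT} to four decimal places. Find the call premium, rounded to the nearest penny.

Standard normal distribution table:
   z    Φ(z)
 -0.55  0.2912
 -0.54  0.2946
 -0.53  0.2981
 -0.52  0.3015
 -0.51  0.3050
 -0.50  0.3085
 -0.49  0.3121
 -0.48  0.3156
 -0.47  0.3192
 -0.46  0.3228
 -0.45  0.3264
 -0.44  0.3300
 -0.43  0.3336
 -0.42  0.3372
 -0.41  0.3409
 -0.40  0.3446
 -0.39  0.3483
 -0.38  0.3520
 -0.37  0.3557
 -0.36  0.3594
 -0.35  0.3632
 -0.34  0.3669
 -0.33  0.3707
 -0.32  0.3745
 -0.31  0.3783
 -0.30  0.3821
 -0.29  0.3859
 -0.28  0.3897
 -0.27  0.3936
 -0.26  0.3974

£19.99

T = 0.1667;  σ√T = 0.1878
d₁ = [ln(440/480) + (0.066 + 0.46²/2)·0.1667] / 0.1878 = [-0.0870 + 0.0286] / 0.1878 = -0.3109 → -0.31
d₂ = d₁ − σ√T = -0.3109 − 0.1878 = -0.4987 → -0.50
e^(−rT) = e^(−0.066·0.1667) = 0.9891
N(d₁) = N(-0.31) = 0.3783;  N(d₂) = N(-0.50) = 0.3085
C = 440·0.3783 − 480·0.9891·0.3085 = 166.4520 − 146.4659 = 19.9861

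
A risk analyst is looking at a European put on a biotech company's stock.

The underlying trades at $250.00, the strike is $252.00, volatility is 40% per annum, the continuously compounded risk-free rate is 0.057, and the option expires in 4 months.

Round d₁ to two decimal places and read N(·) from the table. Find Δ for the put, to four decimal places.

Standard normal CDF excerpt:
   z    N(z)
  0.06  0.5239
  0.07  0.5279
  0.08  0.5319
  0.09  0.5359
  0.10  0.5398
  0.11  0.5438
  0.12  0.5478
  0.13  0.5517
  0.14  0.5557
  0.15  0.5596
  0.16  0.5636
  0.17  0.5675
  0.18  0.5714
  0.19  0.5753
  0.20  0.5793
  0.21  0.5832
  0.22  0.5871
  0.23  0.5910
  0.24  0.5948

σ√T = 0.4·√0.3333 = 0.2309
d₁ = [ln(250/252) + (0.057 + 0.4²/2)·0.3333] / 0.2309 = [-0.0080 + 0.0457] / 0.2309 = 0.1632 → 0.16
N(d₁) = N(0.16) = 0.5636
Δ_put = N(d₁) − 1 = 0.5636 − 1 = -0.4364

-0.4364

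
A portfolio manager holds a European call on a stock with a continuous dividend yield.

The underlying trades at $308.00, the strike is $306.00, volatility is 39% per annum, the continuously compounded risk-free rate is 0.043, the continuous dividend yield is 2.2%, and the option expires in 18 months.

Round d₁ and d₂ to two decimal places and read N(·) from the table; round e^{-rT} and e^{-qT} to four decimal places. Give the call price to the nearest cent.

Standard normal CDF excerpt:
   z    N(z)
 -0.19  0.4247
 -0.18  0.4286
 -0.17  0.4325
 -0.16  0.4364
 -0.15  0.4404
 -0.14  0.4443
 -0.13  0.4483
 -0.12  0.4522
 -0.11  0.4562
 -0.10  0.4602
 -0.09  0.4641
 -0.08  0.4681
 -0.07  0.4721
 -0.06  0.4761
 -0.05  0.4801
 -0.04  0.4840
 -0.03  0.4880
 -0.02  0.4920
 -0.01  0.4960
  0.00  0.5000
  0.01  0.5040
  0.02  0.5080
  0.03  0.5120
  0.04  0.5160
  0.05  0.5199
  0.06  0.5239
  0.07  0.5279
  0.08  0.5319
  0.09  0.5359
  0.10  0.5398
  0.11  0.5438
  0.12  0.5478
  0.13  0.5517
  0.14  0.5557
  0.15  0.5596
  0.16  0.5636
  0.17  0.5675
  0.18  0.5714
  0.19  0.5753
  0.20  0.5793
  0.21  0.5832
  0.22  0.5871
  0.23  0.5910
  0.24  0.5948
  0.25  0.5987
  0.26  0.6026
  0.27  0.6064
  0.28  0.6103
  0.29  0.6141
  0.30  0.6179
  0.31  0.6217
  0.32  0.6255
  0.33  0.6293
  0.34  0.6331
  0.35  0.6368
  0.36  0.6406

σ√T = 0.39·√1.5 = 0.4777
d₁ = [ln(308/306) + (0.043 − 0.022 + 0.39²/2)·1.5] / 0.4777 = [0.0065 + 0.1456] / 0.4777 = 0.3184 which rounds to 0.32
d₂ = d₁ − σ√T = 0.3184 − 0.4777 = -0.1592 which rounds to -0.16
exp(−qT) = exp(−0.022·1.5) = 0.9675;  exp(−rT) = exp(−0.043·1.5) = 0.9375
N(d₁) = N(0.32) = 0.6255;  N(d₂) = N(-0.16) = 0.4364
C = 308·0.9675·0.6255 − 306·0.9375·0.4364 = 186.3927 − 125.1923 = 61.2005

$61.20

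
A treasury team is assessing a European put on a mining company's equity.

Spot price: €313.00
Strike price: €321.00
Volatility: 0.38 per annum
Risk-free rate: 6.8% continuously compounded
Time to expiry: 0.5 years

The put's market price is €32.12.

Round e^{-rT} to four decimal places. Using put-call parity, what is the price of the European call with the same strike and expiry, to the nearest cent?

e^(−rT) = e^(−0.068·0.5) = 0.9666
Put-call parity: C − P = S − K·e^(−rT) = 313 − 321·0.9666 = 313 − 310.2786 = 2.7214
C = P + (C − P) = 32.12 + (2.7214) = 34.8414

€34.84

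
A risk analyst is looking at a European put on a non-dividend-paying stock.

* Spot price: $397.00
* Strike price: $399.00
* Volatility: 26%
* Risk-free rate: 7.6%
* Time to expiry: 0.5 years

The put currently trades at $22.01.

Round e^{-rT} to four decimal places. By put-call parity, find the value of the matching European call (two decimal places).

$34.89

e^(−rT) = e^(−0.076·0.5) = 0.9627
Put-call parity: C − P = S − K·e^(−rT) = 397 − 399·0.9627 = 397 − 384.1173 = 12.8827
C = P + (C − P) = 22.01 + (12.8827) = 34.8927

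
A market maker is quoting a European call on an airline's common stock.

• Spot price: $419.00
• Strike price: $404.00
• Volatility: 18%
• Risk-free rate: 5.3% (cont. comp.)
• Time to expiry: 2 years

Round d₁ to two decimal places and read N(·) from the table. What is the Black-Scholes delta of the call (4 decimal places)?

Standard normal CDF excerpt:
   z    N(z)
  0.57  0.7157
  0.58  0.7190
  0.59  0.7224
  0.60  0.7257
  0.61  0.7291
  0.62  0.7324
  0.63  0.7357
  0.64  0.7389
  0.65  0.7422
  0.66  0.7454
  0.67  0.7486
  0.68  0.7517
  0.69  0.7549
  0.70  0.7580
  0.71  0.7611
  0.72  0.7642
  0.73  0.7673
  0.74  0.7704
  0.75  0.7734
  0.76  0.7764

0.7549

T = 2;  σ√T = 0.2546
ln(S/K) + (r + σ²/2)T = ln(419/404) + (0.053 + 0.18²/2)·2 = 0.0365 + 0.1384 = 0.1749
d₁ = 0.1749 / 0.2546 = 0.6869 ⇒ 0.69
N(d₁) = N(0.69) = 0.7549
Δ_call = N(d₁) = 0.7549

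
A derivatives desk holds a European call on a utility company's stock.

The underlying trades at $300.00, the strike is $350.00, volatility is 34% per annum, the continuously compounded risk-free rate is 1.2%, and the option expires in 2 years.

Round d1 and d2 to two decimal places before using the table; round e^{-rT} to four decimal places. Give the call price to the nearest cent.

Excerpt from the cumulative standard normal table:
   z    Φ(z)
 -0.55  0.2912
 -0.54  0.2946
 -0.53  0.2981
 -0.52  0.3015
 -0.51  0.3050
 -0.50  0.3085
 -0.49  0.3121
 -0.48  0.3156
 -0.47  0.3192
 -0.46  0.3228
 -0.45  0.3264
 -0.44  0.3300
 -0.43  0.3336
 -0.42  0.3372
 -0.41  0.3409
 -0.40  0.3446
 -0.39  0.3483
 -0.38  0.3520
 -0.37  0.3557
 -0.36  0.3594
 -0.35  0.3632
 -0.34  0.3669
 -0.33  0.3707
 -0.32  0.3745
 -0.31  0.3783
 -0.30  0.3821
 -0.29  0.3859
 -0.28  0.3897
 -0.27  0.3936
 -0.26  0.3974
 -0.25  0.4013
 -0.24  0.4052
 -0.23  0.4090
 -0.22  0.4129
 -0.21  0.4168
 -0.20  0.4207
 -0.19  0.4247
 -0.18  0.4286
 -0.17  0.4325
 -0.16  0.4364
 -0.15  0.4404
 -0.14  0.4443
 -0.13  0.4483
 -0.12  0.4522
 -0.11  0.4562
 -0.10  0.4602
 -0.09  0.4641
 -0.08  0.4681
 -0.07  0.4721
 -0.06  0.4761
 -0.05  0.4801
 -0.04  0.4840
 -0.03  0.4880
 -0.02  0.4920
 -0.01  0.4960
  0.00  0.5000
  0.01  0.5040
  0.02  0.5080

σ√T = 0.34·√2 = 0.4808
d₁ = [ln(300/350) + (0.012 + 0.34²/2)·2] / 0.4808 = [-0.1542 + 0.1396] / 0.4808 = -0.0303 → -0.03
d₂ = d₁ − σ√T = -0.0303 − 0.4808 = -0.5111 → -0.51
e^(−rT) = e^(−0.012·2) = 0.9763
N(d₁) = N(-0.03) = 0.4880;  N(d₂) = N(-0.51) = 0.3050
C = 300·0.4880 − 350·0.9763·0.3050 = 146.4000 − 104.2200 = 42.1800

$42.18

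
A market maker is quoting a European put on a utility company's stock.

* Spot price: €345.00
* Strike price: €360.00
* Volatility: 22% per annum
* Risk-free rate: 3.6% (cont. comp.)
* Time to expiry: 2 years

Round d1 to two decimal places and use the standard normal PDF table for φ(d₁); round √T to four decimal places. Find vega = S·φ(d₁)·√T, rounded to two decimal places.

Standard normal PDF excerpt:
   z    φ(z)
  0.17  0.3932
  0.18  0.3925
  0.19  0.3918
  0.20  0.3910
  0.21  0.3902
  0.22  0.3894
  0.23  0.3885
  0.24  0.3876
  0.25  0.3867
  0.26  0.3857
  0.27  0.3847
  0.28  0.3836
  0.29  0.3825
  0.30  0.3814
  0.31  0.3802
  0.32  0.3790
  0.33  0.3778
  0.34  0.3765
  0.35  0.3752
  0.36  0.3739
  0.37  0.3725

188.67

T = 2;  σ√T = 0.3111
d₁ = [ln(345/360) + (0.036 + 0.22²/2)·2] / 0.3111 = [-0.0426 + 0.1204] / 0.3111 = 0.2502 → 0.25
√T = √2 = 1.4142
φ(d₁) = φ(0.25) = 0.3867
vega = S·φ(d₁)·√T = 345·0.3867·1.4142 = 188.6705
(Call and put vega coincide under Black-Scholes.)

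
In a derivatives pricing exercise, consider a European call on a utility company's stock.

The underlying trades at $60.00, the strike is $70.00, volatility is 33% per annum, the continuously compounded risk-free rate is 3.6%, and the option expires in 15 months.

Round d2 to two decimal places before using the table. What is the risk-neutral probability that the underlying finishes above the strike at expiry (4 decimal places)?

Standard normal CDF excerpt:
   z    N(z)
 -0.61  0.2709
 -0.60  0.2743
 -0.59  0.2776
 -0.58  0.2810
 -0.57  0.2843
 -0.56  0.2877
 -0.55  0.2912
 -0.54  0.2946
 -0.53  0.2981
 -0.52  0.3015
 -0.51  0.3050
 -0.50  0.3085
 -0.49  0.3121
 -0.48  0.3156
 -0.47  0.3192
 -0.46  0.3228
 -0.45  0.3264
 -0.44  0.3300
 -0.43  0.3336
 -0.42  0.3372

σ√T = 0.33 × 1.1180 = 0.3690
d₁ = [ln(60/70) + (0.036 + ½·0.33²)·1.25] / (σ√T) = (-0.1542 + 0.1131) / 0.3690 = -0.1114 ≈ -0.11
d₂ = -0.1114 − 0.3690 = -0.4803 ≈ -0.48
Pr(exercise) under Q = N(d₂) = 0.3156

0.3156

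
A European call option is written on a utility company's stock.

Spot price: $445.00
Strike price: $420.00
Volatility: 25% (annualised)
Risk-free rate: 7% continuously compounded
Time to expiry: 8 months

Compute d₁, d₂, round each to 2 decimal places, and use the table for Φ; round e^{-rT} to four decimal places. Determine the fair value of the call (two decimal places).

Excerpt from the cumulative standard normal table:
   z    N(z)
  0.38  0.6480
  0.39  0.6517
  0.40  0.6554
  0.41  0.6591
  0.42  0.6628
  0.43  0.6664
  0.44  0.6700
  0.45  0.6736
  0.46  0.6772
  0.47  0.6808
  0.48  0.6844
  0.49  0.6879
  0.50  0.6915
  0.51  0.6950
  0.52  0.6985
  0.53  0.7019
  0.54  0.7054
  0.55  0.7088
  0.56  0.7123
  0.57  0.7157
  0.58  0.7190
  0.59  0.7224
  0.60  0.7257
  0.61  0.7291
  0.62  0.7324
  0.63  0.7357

$60.25

σ√T = 0.25 × 0.8165 = 0.2041
d₁ = [ln(445/420) + (0.07 + ½·0.25²)·0.6667] / (σ√T) = (0.0578 + 0.0675) / 0.2041 = 0.6139 ≈ 0.61
d₂ = 0.6139 − 0.2041 = 0.4098 ≈ 0.41
exp(−rT) = exp(−0.07·0.6667) = 0.9544
N(d₁) = N(0.61) = 0.7291;  N(d₂) = N(0.41) = 0.6591
C = 445·0.7291 − 420·0.9544·0.6591 = 324.4495 − 264.1989 = 60.2506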